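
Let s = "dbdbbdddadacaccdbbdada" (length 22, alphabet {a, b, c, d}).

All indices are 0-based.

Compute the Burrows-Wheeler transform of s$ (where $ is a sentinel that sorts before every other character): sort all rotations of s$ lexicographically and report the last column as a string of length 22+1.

rank  rotation                 last
    0  $dbdbbdddadacaccdbbdada  a
    1  a$dbdbbdddadacaccdbbdad  d
    2  acaccdbbdada$dbdbbdddad  d
    3  accdbbdada$dbdbbdddadac  c
    4  ada$dbdbbdddadacaccdbbd  d
    5  adacaccdbbdada$dbdbbddd  d
    6  bbdada$dbdbbdddadacaccd  d
    7  bbdddadacaccdbbdada$dbd  d
    8  bdada$dbdbbdddadacaccdb  b
    9  bdbbdddadacaccdbbdada$d  d
   10  bdddadacaccdbbdada$dbdb  b
   11  caccdbbdada$dbdbbdddada  a
   12  ccdbbdada$dbdbbdddadaca  a
   13  cdbbdada$dbdbbdddadacac  c
   14  da$dbdbbdddadacaccdbbda  a
   15  dacaccdbbdada$dbdbbddda  a
   16  dada$dbdbbdddadacaccdbb  b
   17  dadacaccdbbdada$dbdbbdd  d
   18  dbbdada$dbdbbdddadacacc  c
   19  dbbdddadacaccdbbdada$db  b
   20  dbdbbdddadacaccdbbdada$  $
   21  ddadacaccdbbdada$dbdbbd  d
   22  dddadacaccdbbdada$dbdbb  b

addcddddbdbaacaabdcb$db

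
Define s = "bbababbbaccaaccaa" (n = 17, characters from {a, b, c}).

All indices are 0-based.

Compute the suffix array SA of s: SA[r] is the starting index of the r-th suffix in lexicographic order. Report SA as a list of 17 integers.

rank | idx | suffix
   0 |  16 | a
   1 |  15 | aa
   2 |  11 | aaccaa
   3 |   2 | ababbbaccaaccaa
   4 |   4 | abbbaccaaccaa
   5 |  12 | accaa
   6 |   8 | accaaccaa
   7 |   1 | bababbbaccaaccaa
   8 |   3 | babbbaccaaccaa
   9 |   7 | baccaaccaa
  10 |   0 | bbababbbaccaaccaa
  11 |   6 | bbaccaaccaa
  12 |   5 | bbbaccaaccaa
  13 |  14 | caa
  14 |  10 | caaccaa
  15 |  13 | ccaa
  16 |   9 | ccaaccaa

[16, 15, 11, 2, 4, 12, 8, 1, 3, 7, 0, 6, 5, 14, 10, 13, 9]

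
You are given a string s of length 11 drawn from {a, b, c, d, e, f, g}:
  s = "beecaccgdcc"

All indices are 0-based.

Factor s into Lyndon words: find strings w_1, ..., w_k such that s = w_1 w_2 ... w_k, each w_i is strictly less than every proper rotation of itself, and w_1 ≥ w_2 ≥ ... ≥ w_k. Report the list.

["beec", "accgdcc"]

emit factor 1: 'beec' (i=0, period=4)
emit factor 2: 'accgdcc' (i=4, period=7)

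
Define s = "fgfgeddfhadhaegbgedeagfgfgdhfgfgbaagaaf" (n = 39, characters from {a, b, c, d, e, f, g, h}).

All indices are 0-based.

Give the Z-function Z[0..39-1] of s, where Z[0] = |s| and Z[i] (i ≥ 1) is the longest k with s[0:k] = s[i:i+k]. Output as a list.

[39, 0, 2, 0, 0, 0, 0, 1, 0, 0, 0, 0, 0, 0, 0, 0, 0, 0, 0, 0, 0, 0, 4, 0, 2, 0, 0, 0, 4, 0, 2, 0, 0, 0, 0, 0, 0, 0, 1]

Z[0]=39
i=1: fresh scan; Z[1]=0
i=2: fresh scan; Z[2]=2 grow→box=[2,4)
i=3: min(r-i=1, Z[1]=0)=0; Z[3]=0
i=4: fresh scan; Z[4]=0
i=5: fresh scan; Z[5]=0
i=6: fresh scan; Z[6]=0
i=7: fresh scan; Z[7]=1 grow→box=[7,8)
i=8: fresh scan; Z[8]=0
i=9: fresh scan; Z[9]=0
i=10: fresh scan; Z[10]=0
i=11: fresh scan; Z[11]=0
i=12: fresh scan; Z[12]=0
i=13: fresh scan; Z[13]=0
i=14: fresh scan; Z[14]=0
i=15: fresh scan; Z[15]=0
i=16: fresh scan; Z[16]=0
i=17: fresh scan; Z[17]=0
i=18: fresh scan; Z[18]=0
i=19: fresh scan; Z[19]=0
i=20: fresh scan; Z[20]=0
i=21: fresh scan; Z[21]=0
i=22: fresh scan; Z[22]=4 grow→box=[22,26)
i=23: min(r-i=3, Z[1]=0)=0; Z[23]=0
i=24: min(r-i=2, Z[2]=2)=2; Z[24]=2
i=25: min(r-i=1, Z[3]=0)=0; Z[25]=0
i=26: fresh scan; Z[26]=0
i=27: fresh scan; Z[27]=0
i=28: fresh scan; Z[28]=4 grow→box=[28,32)
i=29: min(r-i=3, Z[1]=0)=0; Z[29]=0
i=30: min(r-i=2, Z[2]=2)=2; Z[30]=2
i=31: min(r-i=1, Z[3]=0)=0; Z[31]=0
i=32: fresh scan; Z[32]=0
i=33: fresh scan; Z[33]=0
i=34: fresh scan; Z[34]=0
i=35: fresh scan; Z[35]=0
i=36: fresh scan; Z[36]=0
i=37: fresh scan; Z[37]=0
i=38: fresh scan; Z[38]=1 grow→box=[38,39)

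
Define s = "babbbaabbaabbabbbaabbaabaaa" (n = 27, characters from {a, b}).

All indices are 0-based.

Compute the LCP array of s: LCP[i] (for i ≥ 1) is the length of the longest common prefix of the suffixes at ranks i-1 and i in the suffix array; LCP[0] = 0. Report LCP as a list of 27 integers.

rank | idx | suffix
   0 |  26 | a
   1 |  25 | aa
   2 |  24 | aaa
   3 |  21 | aabaaa
   4 |  17 | aabbaabaaa
   5 |   5 | aabbaabbabbbaabbaabaaa
   6 |   9 | aabbabbbaabbaabaaa
   7 |  22 | abaaa
   8 |  18 | abbaabaaa
   9 |   6 | abbaabbabbbaabbaabaaa
  10 |  10 | abbabbbaabbaabaaa
  11 |  13 | abbbaabbaabaaa
  12 |   1 | abbbaabbaabbabbbaabbaabaaa
  13 |  23 | baaa
  14 |  20 | baabaaa
  15 |  16 | baabbaabaaa
  16 |   4 | baabbaabbabbbaabbaabaaa
  17 |   8 | baabbabbbaabbaabaaa
  18 |  12 | babbbaabbaabaaa
  19 |   0 | babbbaabbaabbabbbaabbaabaaa
  20 |  19 | bbaabaaa
  21 |  15 | bbaabbaabaaa
  22 |   3 | bbaabbaabbabbbaabbaabaaa
  23 |   7 | bbaabbabbbaabbaabaaa
  24 |  11 | bbabbbaabbaabaaa
  25 |  14 | bbbaabbaabaaa
  26 |   2 | bbbaabbaabbabbbaabbaabaaa

SA = [26, 25, 24, 21, 17, 5, 9, 22, 18, 6, 10, 13, 1, 23, 20, 16, 4, 8, 12, 0, 19, 15, 3, 7, 11, 14, 2]
rank  pair      lcp
   1  s[26:],s[25:]  1  'a'
   2  s[25:],s[24:]  2  'aa'
   3  s[24:],s[21:]  2  'aa'
   4  s[21:],s[17:]  3  'aab'
   5  s[17:],s[5:]  7  'aabbaab'
   6  s[5:],s[9:]  5  'aabba'
   7  s[9:],s[22:]  1  'a'
   8  s[22:],s[18:]  2  'ab'
   9  s[18:],s[6:]  6  'abbaab'
  10  s[6:],s[10:]  4  'abba'
  11  s[10:],s[13:]  3  'abb'
  12  s[13:],s[1:]  11  'abbbaabbaab'
  13  s[1:],s[23:]  0  ''
  14  s[23:],s[20:]  3  'baa'
  15  s[20:],s[16:]  4  'baab'
  16  s[16:],s[4:]  8  'baabbaab'
  17  s[4:],s[8:]  6  'baabba'
  18  s[8:],s[12:]  2  'ba'
  19  s[12:],s[0:]  12  'babbbaabbaab'
  20  s[0:],s[19:]  1  'b'
  21  s[19:],s[15:]  5  'bbaab'
  22  s[15:],s[3:]  9  'bbaabbaab'
  23  s[3:],s[7:]  7  'bbaabba'
  24  s[7:],s[11:]  3  'bba'
  25  s[11:],s[14:]  2  'bb'
  26  s[14:],s[2:]  10  'bbbaabbaab'

[0, 1, 2, 2, 3, 7, 5, 1, 2, 6, 4, 3, 11, 0, 3, 4, 8, 6, 2, 12, 1, 5, 9, 7, 3, 2, 10]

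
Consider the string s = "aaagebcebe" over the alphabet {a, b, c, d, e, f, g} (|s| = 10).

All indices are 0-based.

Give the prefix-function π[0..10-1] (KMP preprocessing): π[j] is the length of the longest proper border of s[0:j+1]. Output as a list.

[0, 1, 2, 0, 0, 0, 0, 0, 0, 0]

π[0] = 0
j=1 s[j]='a': π[1]=1 (border 'a')
j=2 s[j]='a': π[2]=2 (border 'aa')
j=3 s[j]='g': k: 2→1→0; π[3]=0 (border '')
j=4 s[j]='e': π[4]=0 (border '')
j=5 s[j]='b': π[5]=0 (border '')
j=6 s[j]='c': π[6]=0 (border '')
j=7 s[j]='e': π[7]=0 (border '')
j=8 s[j]='b': π[8]=0 (border '')
j=9 s[j]='e': π[9]=0 (border '')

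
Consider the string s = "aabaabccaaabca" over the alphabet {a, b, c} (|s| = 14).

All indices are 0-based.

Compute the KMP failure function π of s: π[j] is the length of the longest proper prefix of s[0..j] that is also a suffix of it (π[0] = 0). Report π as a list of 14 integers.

[0, 1, 0, 1, 2, 3, 0, 0, 1, 2, 2, 3, 0, 1]

π[0] = 0
j=1 s[j]='a': π[1]=1 (border 'a')
j=2 s[j]='b': k: 1→0; π[2]=0 (border '')
j=3 s[j]='a': π[3]=1 (border 'a')
j=4 s[j]='a': π[4]=2 (border 'aa')
j=5 s[j]='b': π[5]=3 (border 'aab')
j=6 s[j]='c': k: 3→0; π[6]=0 (border '')
j=7 s[j]='c': π[7]=0 (border '')
j=8 s[j]='a': π[8]=1 (border 'a')
j=9 s[j]='a': π[9]=2 (border 'aa')
j=10 s[j]='a': k: 2→1; π[10]=2 (border 'aa')
j=11 s[j]='b': π[11]=3 (border 'aab')
j=12 s[j]='c': k: 3→0; π[12]=0 (border '')
j=13 s[j]='a': π[13]=1 (border 'a')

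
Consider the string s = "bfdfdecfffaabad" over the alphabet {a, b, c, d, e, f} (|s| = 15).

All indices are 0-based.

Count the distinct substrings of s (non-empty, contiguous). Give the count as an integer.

109

rank→(start, suffix):
  0 → (10, 'aabad')
  1 → (11, 'abad')
  2 → (13, 'ad')
  3 → (12, 'bad')
  4 → (0, 'bfdfdecfffaabad')
  5 → (6, 'cfffaabad')
  6 → (14, 'd')
  7 → (4, 'decfffaabad')
  8 → (2, 'dfdecfffaabad')
  9 → (5, 'ecfffaabad')
  10 → (9, 'faabad')
  11 → (3, 'fdecfffaabad')
  12 → (1, 'fdfdecfffaabad')
  13 → (8, 'ffaabad')
  14 → (7, 'fffaabad')

SA = [10, 11, 13, 12, 0, 6, 14, 4, 2, 5, 9, 3, 1, 8, 7]
rank  pair      lcp
   1  s[10:],s[11:]  1  'a'
   2  s[11:],s[13:]  1  'a'
   3  s[13:],s[12:]  0  ''
   4  s[12:],s[0:]  1  'b'
   5  s[0:],s[6:]  0  ''
   6  s[6:],s[14:]  0  ''
   7  s[14:],s[4:]  1  'd'
   8  s[4:],s[2:]  1  'd'
   9  s[2:],s[5:]  0  ''
  10  s[5:],s[9:]  0  ''
  11  s[9:],s[3:]  1  'f'
  12  s[3:],s[1:]  2  'fd'
  13  s[1:],s[8:]  1  'f'
  14  s[8:],s[7:]  2  'ff'

n(n+1)/2 = 15·16/2 = 120
Σ LCP = 0 + 1 + 1 + 0 + 1 + 0 + 0 + 1 + 1 + 0 + 0 + 1 + 2 + 1 + 2 = 11
distinct = 120 − 11 = 109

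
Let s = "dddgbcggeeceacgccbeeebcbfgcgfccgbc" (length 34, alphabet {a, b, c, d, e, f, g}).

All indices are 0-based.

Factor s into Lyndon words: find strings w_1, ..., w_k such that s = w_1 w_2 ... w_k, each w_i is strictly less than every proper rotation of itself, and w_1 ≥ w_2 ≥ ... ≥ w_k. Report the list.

["dddg", "bcggeece", "acgccbeeebcbfgcgfccgbc"]

emit factor 1: 'dddg' (i=0, period=4)
emit factor 2: 'bcggeece' (i=4, period=8)
emit factor 3: 'acgccbeeebcbfgcgfccgbc' (i=12, period=22)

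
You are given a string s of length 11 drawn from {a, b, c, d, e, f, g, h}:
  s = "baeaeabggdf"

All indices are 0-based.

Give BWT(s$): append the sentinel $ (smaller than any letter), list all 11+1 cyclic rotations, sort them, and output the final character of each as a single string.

rank  rotation      last
    0  $baeaeabggdf  f
    1  abggdf$baeae  e
    2  aeabggdf$bae  e
    3  aeaeabggdf$b  b
    4  baeaeabggdf$  $
    5  bggdf$baeaea  a
    6  df$baeaeabgg  g
    7  eabggdf$baea  a
    8  eaeabggdf$ba  a
    9  f$baeaeabggd  d
   10  gdf$baeaeabg  g
   11  ggdf$baeaeab  b

feeb$agaadgb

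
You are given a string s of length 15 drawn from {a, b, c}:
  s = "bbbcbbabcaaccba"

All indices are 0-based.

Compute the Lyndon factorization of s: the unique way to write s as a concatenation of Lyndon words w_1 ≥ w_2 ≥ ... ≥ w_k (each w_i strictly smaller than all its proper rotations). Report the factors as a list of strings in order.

emit factor 1: 'bbbc' (i=0, period=4)
emit factor 2: 'b' (i=4, period=1)
emit factor 3: 'b' (i=5, period=1)
emit factor 4: 'abc' (i=6, period=3)
emit factor 5: 'aaccb' (i=9, period=5)
emit factor 6: 'a' (i=14, period=1)

["bbbc", "b", "b", "abc", "aaccb", "a"]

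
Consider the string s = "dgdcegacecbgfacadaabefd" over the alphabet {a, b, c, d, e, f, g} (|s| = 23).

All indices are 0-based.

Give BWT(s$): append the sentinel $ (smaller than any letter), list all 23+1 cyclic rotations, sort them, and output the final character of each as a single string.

ddafgcacaeadfag$cbcgeedb

rank  rotation                  last
    0  $dgdcegacecbgfacadaabefd  d
    1  aabefd$dgdcegacecbgfacad  d
    2  abefd$dgdcegacecbgfacada  a
    3  acadaabefd$dgdcegacecbgf  f
    4  acecbgfacadaabefd$dgdceg  g
    5  adaabefd$dgdcegacecbgfac  c
    6  befd$dgdcegacecbgfacadaa  a
    7  bgfacadaabefd$dgdcegacec  c
    8  cadaabefd$dgdcegacecbgfa  a
    9  cbgfacadaabefd$dgdcegace  e
   10  cecbgfacadaabefd$dgdcega  a
   11  cegacecbgfacadaabefd$dgd  d
   12  d$dgdcegacecbgfacadaabef  f
   13  daabefd$dgdcegacecbgfaca  a
   14  dcegacecbgfacadaabefd$dg  g
   15  dgdcegacecbgfacadaabefd$  $
   16  ecbgfacadaabefd$dgdcegac  c
   17  efd$dgdcegacecbgfacadaab  b
   18  egacecbgfacadaabefd$dgdc  c
   19  facadaabefd$dgdcegacecbg  g
   20  fd$dgdcegacecbgfacadaabe  e
   21  gacecbgfacadaabefd$dgdce  e
   22  gdcegacecbgfacadaabefd$d  d
   23  gfacadaabefd$dgdcegacecb  b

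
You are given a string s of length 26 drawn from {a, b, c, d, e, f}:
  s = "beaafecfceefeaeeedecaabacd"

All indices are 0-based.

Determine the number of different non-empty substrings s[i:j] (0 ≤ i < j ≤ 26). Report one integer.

sorted suffixes:
  #0 SA[0]=20  'aabacd'
  #1 SA[1]=2  'aafecfceefeaeeedecaabacd'
  #2 SA[2]=21  'abacd'
  #3 SA[3]=23  'acd'
  #4 SA[4]=13  'aeeedecaabacd'
  #5 SA[5]=3  'afecfceefeaeeedecaabacd'
  #6 SA[6]=22  'bacd'
  #7 SA[7]=0  'beaafecfceefeaeeedecaabacd'
  #8 SA[8]=19  'caabacd'
  #9 SA[9]=24  'cd'
  #10 SA[10]=8  'ceefeaeeedecaabacd'
  #11 SA[11]=6  'cfceefeaeeedecaabacd'
  #12 SA[12]=25  'd'
  #13 SA[13]=17  'decaabacd'
  #14 SA[14]=1  'eaafecfceefeaeeedecaabacd'
  #15 SA[15]=12  'eaeeedecaabacd'
  #16 SA[16]=18  'ecaabacd'
  #17 SA[17]=5  'ecfceefeaeeedecaabacd'
  #18 SA[18]=16  'edecaabacd'
  #19 SA[19]=15  'eedecaabacd'
  #20 SA[20]=14  'eeedecaabacd'
  #21 SA[21]=9  'eefeaeeedecaabacd'
  #22 SA[22]=10  'efeaeeedecaabacd'
  #23 SA[23]=7  'fceefeaeeedecaabacd'
  #24 SA[24]=11  'feaeeedecaabacd'
  #25 SA[25]=4  'fecfceefeaeeedecaabacd'

SA = [20, 2, 21, 23, 13, 3, 22, 0, 19, 24, 8, 6, 25, 17, 1, 12, 18, 5, 16, 15, 14, 9, 10, 7, 11, 4]
[i] adj suffixes → lcp
  [1] 20/2 → 2 ('aa')
  [2] 2/21 → 1 ('a')
  [3] 21/23 → 1 ('a')
  [4] 23/13 → 1 ('a')
  [5] 13/3 → 1 ('a')
  [6] 3/22 → 0 ('')
  [7] 22/0 → 1 ('b')
  [8] 0/19 → 0 ('')
  [9] 19/24 → 1 ('c')
  [10] 24/8 → 1 ('c')
  [11] 8/6 → 1 ('c')
  [12] 6/25 → 0 ('')
  [13] 25/17 → 1 ('d')
  [14] 17/1 → 0 ('')
  [15] 1/12 → 2 ('ea')
  [16] 12/18 → 1 ('e')
  [17] 18/5 → 2 ('ec')
  [18] 5/16 → 1 ('e')
  [19] 16/15 → 1 ('e')
  [20] 15/14 → 2 ('ee')
  [21] 14/9 → 2 ('ee')
  [22] 9/10 → 1 ('e')
  [23] 10/7 → 0 ('')
  [24] 7/11 → 1 ('f')
  [25] 11/4 → 2 ('fe')

n(n+1)/2 = 26·27/2 = 351
Σ LCP = 0 + 2 + 1 + 1 + 1 + 1 + 0 + 1 + 0 + 1 + 1 + 1 + 0 + 1 + 0 + 2 + 1 + 2 + 1 + 1 + 2 + 2 + 1 + 0 + 1 + 2 = 26
distinct = 351 − 26 = 325

325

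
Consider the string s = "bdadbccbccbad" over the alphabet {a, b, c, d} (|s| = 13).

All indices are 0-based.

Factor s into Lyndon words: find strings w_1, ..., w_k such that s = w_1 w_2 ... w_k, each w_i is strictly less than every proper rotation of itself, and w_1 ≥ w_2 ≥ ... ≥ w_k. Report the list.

emit factor 1: 'bd' (i=0, period=2)
emit factor 2: 'adbccbccb' (i=2, period=9)
emit factor 3: 'ad' (i=11, period=2)

["bd", "adbccbccb", "ad"]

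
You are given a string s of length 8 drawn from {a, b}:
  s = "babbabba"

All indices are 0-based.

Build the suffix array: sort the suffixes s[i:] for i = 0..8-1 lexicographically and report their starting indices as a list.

[7, 4, 1, 6, 3, 0, 5, 2]

sorted suffixes:
  #0 SA[0]=7  'a'
  #1 SA[1]=4  'abba'
  #2 SA[2]=1  'abbabba'
  #3 SA[3]=6  'ba'
  #4 SA[4]=3  'babba'
  #5 SA[5]=0  'babbabba'
  #6 SA[6]=5  'bba'
  #7 SA[7]=2  'bbabba'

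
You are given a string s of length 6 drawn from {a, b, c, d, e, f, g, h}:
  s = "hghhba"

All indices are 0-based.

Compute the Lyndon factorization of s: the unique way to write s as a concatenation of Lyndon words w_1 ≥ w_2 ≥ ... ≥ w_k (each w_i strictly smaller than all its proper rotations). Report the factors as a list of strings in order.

emit factor 1: 'h' (i=0, period=1)
emit factor 2: 'ghh' (i=1, period=3)
emit factor 3: 'b' (i=4, period=1)
emit factor 4: 'a' (i=5, period=1)

["h", "ghh", "b", "a"]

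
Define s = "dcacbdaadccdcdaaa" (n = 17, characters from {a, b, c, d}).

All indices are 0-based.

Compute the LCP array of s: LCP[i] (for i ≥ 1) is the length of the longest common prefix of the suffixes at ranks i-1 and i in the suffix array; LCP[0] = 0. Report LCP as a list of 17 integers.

[0, 1, 2, 2, 1, 1, 0, 0, 1, 1, 1, 2, 0, 3, 1, 2, 2]

rank | idx | suffix
   0 |  16 | a
   1 |  15 | aa
   2 |  14 | aaa
   3 |   6 | aadccdcdaaa
   4 |   2 | acbdaadccdcdaaa
   5 |   7 | adccdcdaaa
   6 |   4 | bdaadccdcdaaa
   7 |   1 | cacbdaadccdcdaaa
   8 |   3 | cbdaadccdcdaaa
   9 |   9 | ccdcdaaa
  10 |  12 | cdaaa
  11 |  10 | cdcdaaa
  12 |  13 | daaa
  13 |   5 | daadccdcdaaa
  14 |   0 | dcacbdaadccdcdaaa
  15 |   8 | dccdcdaaa
  16 |  11 | dcdaaa

SA = [16, 15, 14, 6, 2, 7, 4, 1, 3, 9, 12, 10, 13, 5, 0, 8, 11]
i: (SA[i-1],SA[i]) lcp shared
  1: (16,15) 1 'a'
  2: (15,14) 2 'aa'
  3: (14,6) 2 'aa'
  4: (6,2) 1 'a'
  5: (2,7) 1 'a'
  6: (7,4) 0 ''
  7: (4,1) 0 ''
  8: (1,3) 1 'c'
  9: (3,9) 1 'c'
  10: (9,12) 1 'c'
  11: (12,10) 2 'cd'
  12: (10,13) 0 ''
  13: (13,5) 3 'daa'
  14: (5,0) 1 'd'
  15: (0,8) 2 'dc'
  16: (8,11) 2 'dc'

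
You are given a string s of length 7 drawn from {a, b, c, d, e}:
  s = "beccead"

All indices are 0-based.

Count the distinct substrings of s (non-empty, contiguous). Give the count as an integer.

26

rank | idx | suffix
   0 |   5 | ad
   1 |   0 | beccead
   2 |   2 | ccead
   3 |   3 | cead
   4 |   6 | d
   5 |   4 | ead
   6 |   1 | eccead

SA = [5, 0, 2, 3, 6, 4, 1]
rank  pair      lcp
   1  s[5:],s[0:]  0  ''
   2  s[0:],s[2:]  0  ''
   3  s[2:],s[3:]  1  'c'
   4  s[3:],s[6:]  0  ''
   5  s[6:],s[4:]  0  ''
   6  s[4:],s[1:]  1  'e'

n(n+1)/2 = 7·8/2 = 28
Σ LCP = 0 + 0 + 0 + 1 + 0 + 0 + 1 = 2
distinct = 28 − 2 = 26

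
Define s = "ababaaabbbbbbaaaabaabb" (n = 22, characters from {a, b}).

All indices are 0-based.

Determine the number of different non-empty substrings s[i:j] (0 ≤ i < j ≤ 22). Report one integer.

197

sorted suffixes:
  #0 SA[0]=13  'aaaabaabb'
  #1 SA[1]=14  'aaabaabb'
  #2 SA[2]=4  'aaabbbbbbaaaabaabb'
  #3 SA[3]=15  'aabaabb'
  #4 SA[4]=18  'aabb'
  #5 SA[5]=5  'aabbbbbbaaaabaabb'
  #6 SA[6]=2  'abaaabbbbbbaaaabaabb'
  #7 SA[7]=16  'abaabb'
  #8 SA[8]=0  'ababaaabbbbbbaaaabaabb'
  #9 SA[9]=19  'abb'
  #10 SA[10]=6  'abbbbbbaaaabaabb'
  #11 SA[11]=21  'b'
  #12 SA[12]=12  'baaaabaabb'
  #13 SA[13]=3  'baaabbbbbbaaaabaabb'
  #14 SA[14]=17  'baabb'
  #15 SA[15]=1  'babaaabbbbbbaaaabaabb'
  #16 SA[16]=20  'bb'
  #17 SA[17]=11  'bbaaaabaabb'
  #18 SA[18]=10  'bbbaaaabaabb'
  #19 SA[19]=9  'bbbbaaaabaabb'
  #20 SA[20]=8  'bbbbbaaaabaabb'
  #21 SA[21]=7  'bbbbbbaaaabaabb'

SA = [13, 14, 4, 15, 18, 5, 2, 16, 0, 19, 6, 21, 12, 3, 17, 1, 20, 11, 10, 9, 8, 7]
rank  pair      lcp
   1  s[13:],s[14:]  3  'aaa'
   2  s[14:],s[4:]  4  'aaab'
   3  s[4:],s[15:]  2  'aa'
   4  s[15:],s[18:]  3  'aab'
   5  s[18:],s[5:]  4  'aabb'
   6  s[5:],s[2:]  1  'a'
   7  s[2:],s[16:]  4  'abaa'
   8  s[16:],s[0:]  3  'aba'
   9  s[0:],s[19:]  2  'ab'
  10  s[19:],s[6:]  3  'abb'
  11  s[6:],s[21:]  0  ''
  12  s[21:],s[12:]  1  'b'
  13  s[12:],s[3:]  4  'baaa'
  14  s[3:],s[17:]  3  'baa'
  15  s[17:],s[1:]  2  'ba'
  16  s[1:],s[20:]  1  'b'
  17  s[20:],s[11:]  2  'bb'
  18  s[11:],s[10:]  2  'bb'
  19  s[10:],s[9:]  3  'bbb'
  20  s[9:],s[8:]  4  'bbbb'
  21  s[8:],s[7:]  5  'bbbbb'

n(n+1)/2 = 22·23/2 = 253
Σ LCP = 0 + 3 + 4 + 2 + 3 + 4 + 1 + 4 + 3 + 2 + 3 + 0 + 1 + 4 + 3 + 2 + 1 + 2 + 2 + 3 + 4 + 5 = 56
distinct = 253 − 56 = 197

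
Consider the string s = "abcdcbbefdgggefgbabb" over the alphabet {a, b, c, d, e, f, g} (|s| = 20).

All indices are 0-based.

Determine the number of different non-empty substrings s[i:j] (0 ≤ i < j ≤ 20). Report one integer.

193

rank | idx | suffix
   0 |  17 | abb
   1 |   0 | abcdcbbefdgggefgbabb
   2 |  19 | b
   3 |  16 | babb
   4 |  18 | bb
   5 |   5 | bbefdgggefgbabb
   6 |   1 | bcdcbbefdgggefgbabb
   7 |   6 | befdgggefgbabb
   8 |   4 | cbbefdgggefgbabb
   9 |   2 | cdcbbefdgggefgbabb
  10 |   3 | dcbbefdgggefgbabb
  11 |   9 | dgggefgbabb
  12 |   7 | efdgggefgbabb
  13 |  13 | efgbabb
  14 |   8 | fdgggefgbabb
  15 |  14 | fgbabb
  16 |  15 | gbabb
  17 |  12 | gefgbabb
  18 |  11 | ggefgbabb
  19 |  10 | gggefgbabb

SA = [17, 0, 19, 16, 18, 5, 1, 6, 4, 2, 3, 9, 7, 13, 8, 14, 15, 12, 11, 10]
i: (SA[i-1],SA[i]) lcp shared
  1: (17,0) 2 'ab'
  2: (0,19) 0 ''
  3: (19,16) 1 'b'
  4: (16,18) 1 'b'
  5: (18,5) 2 'bb'
  6: (5,1) 1 'b'
  7: (1,6) 1 'b'
  8: (6,4) 0 ''
  9: (4,2) 1 'c'
  10: (2,3) 0 ''
  11: (3,9) 1 'd'
  12: (9,7) 0 ''
  13: (7,13) 2 'ef'
  14: (13,8) 0 ''
  15: (8,14) 1 'f'
  16: (14,15) 0 ''
  17: (15,12) 1 'g'
  18: (12,11) 1 'g'
  19: (11,10) 2 'gg'

n(n+1)/2 = 20·21/2 = 210
Σ LCP = 0 + 2 + 0 + 1 + 1 + 2 + 1 + 1 + 0 + 1 + 0 + 1 + 0 + 2 + 0 + 1 + 0 + 1 + 1 + 2 = 17
distinct = 210 − 17 = 193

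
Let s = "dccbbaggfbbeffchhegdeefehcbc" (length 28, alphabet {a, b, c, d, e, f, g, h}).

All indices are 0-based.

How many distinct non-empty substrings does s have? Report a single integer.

383

rank→(start, suffix):
  0 → (5, 'aggfbbeffchhegdeefehcbc')
  1 → (4, 'baggfbbeffchhegdeefehcbc')
  2 → (3, 'bbaggfbbeffchhegdeefehcbc')
  3 → (9, 'bbeffchhegdeefehcbc')
  4 → (26, 'bc')
  5 → (10, 'beffchhegdeefehcbc')
  6 → (27, 'c')
  7 → (2, 'cbbaggfbbeffchhegdeefehcbc')
  8 → (25, 'cbc')
  9 → (1, 'ccbbaggfbbeffchhegdeefehcbc')
  10 → (14, 'chhegdeefehcbc')
  11 → (0, 'dccbbaggfbbeffchhegdeefehcbc')
  12 → (19, 'deefehcbc')
  13 → (20, 'eefehcbc')
  14 → (21, 'efehcbc')
  15 → (11, 'effchhegdeefehcbc')
  16 → (17, 'egdeefehcbc')
  17 → (23, 'ehcbc')
  18 → (8, 'fbbeffchhegdeefehcbc')
  19 → (13, 'fchhegdeefehcbc')
  20 → (22, 'fehcbc')
  21 → (12, 'ffchhegdeefehcbc')
  22 → (18, 'gdeefehcbc')
  23 → (7, 'gfbbeffchhegdeefehcbc')
  24 → (6, 'ggfbbeffchhegdeefehcbc')
  25 → (24, 'hcbc')
  26 → (16, 'hegdeefehcbc')
  27 → (15, 'hhegdeefehcbc')

SA = [5, 4, 3, 9, 26, 10, 27, 2, 25, 1, 14, 0, 19, 20, 21, 11, 17, 23, 8, 13, 22, 12, 18, 7, 6, 24, 16, 15]
rank  pair      lcp
   1  s[5:],s[4:]  0  ''
   2  s[4:],s[3:]  1  'b'
   3  s[3:],s[9:]  2  'bb'
   4  s[9:],s[26:]  1  'b'
   5  s[26:],s[10:]  1  'b'
   6  s[10:],s[27:]  0  ''
   7  s[27:],s[2:]  1  'c'
   8  s[2:],s[25:]  2  'cb'
   9  s[25:],s[1:]  1  'c'
  10  s[1:],s[14:]  1  'c'
  11  s[14:],s[0:]  0  ''
  12  s[0:],s[19:]  1  'd'
  13  s[19:],s[20:]  0  ''
  14  s[20:],s[21:]  1  'e'
  15  s[21:],s[11:]  2  'ef'
  16  s[11:],s[17:]  1  'e'
  17  s[17:],s[23:]  1  'e'
  18  s[23:],s[8:]  0  ''
  19  s[8:],s[13:]  1  'f'
  20  s[13:],s[22:]  1  'f'
  21  s[22:],s[12:]  1  'f'
  22  s[12:],s[18:]  0  ''
  23  s[18:],s[7:]  1  'g'
  24  s[7:],s[6:]  1  'g'
  25  s[6:],s[24:]  0  ''
  26  s[24:],s[16:]  1  'h'
  27  s[16:],s[15:]  1  'h'

n(n+1)/2 = 28·29/2 = 406
Σ LCP = 0 + 0 + 1 + 2 + 1 + 1 + 0 + 1 + 2 + 1 + 1 + 0 + 1 + 0 + 1 + 2 + 1 + 1 + 0 + 1 + 1 + 1 + 0 + 1 + 1 + 0 + 1 + 1 = 23
distinct = 406 − 23 = 383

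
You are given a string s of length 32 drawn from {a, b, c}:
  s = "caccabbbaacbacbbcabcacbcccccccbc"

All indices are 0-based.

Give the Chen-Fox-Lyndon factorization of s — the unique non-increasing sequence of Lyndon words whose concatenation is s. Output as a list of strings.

emit factor 1: 'c' (i=0, period=1)
emit factor 2: 'acc' (i=1, period=3)
emit factor 3: 'abbb' (i=4, period=4)
emit factor 4: 'aacbacbbcabcacbcccccccbc' (i=8, period=24)

["c", "acc", "abbb", "aacbacbbcabcacbcccccccbc"]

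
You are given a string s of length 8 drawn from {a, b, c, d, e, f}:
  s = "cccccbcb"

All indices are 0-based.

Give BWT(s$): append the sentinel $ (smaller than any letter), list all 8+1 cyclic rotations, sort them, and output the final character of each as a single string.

rank  rotation   last
    0  $cccccbcb  b
    1  b$cccccbc  c
    2  bcb$ccccc  c
    3  cb$cccccb  b
    4  cbcb$cccc  c
    5  ccbcb$ccc  c
    6  cccbcb$cc  c
    7  ccccbcb$c  c
    8  cccccbcb$  $

bccbcccc$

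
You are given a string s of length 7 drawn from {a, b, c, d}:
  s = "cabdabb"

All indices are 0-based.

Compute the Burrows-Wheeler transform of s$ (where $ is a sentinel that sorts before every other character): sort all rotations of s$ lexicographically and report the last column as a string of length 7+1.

bdcbaa$b

rank  rotation  last
    0  $cabdabb  b
    1  abb$cabd  d
    2  abdabb$c  c
    3  b$cabdab  b
    4  bb$cabda  a
    5  bdabb$ca  a
    6  cabdabb$  $
    7  dabb$cab  b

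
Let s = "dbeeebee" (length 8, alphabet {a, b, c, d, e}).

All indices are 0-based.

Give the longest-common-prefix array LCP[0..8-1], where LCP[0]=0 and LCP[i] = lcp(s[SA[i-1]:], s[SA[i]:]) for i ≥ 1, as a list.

sorted suffixes:
  #0 SA[0]=5  'bee'
  #1 SA[1]=1  'beeebee'
  #2 SA[2]=0  'dbeeebee'
  #3 SA[3]=7  'e'
  #4 SA[4]=4  'ebee'
  #5 SA[5]=6  'ee'
  #6 SA[6]=3  'eebee'
  #7 SA[7]=2  'eeebee'

SA = [5, 1, 0, 7, 4, 6, 3, 2]
i: (SA[i-1],SA[i]) lcp shared
  1: (5,1) 3 'bee'
  2: (1,0) 0 ''
  3: (0,7) 0 ''
  4: (7,4) 1 'e'
  5: (4,6) 1 'e'
  6: (6,3) 2 'ee'
  7: (3,2) 2 'ee'

[0, 3, 0, 0, 1, 1, 2, 2]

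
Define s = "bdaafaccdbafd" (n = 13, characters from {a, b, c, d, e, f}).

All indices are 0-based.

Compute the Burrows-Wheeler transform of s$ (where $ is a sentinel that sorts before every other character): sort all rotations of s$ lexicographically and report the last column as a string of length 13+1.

ddfabd$acfbcaa

rank  rotation        last
    0  $bdaafaccdbafd  d
    1  aafaccdbafd$bd  d
    2  accdbafd$bdaaf  f
    3  afaccdbafd$bda  a
    4  afd$bdaafaccdb  b
    5  bafd$bdaafaccd  d
    6  bdaafaccdbafd$  $
    7  ccdbafd$bdaafa  a
    8  cdbafd$bdaafac  c
    9  d$bdaafaccdbaf  f
   10  daafaccdbafd$b  b
   11  dbafd$bdaafacc  c
   12  faccdbafd$bdaa  a
   13  fd$bdaafaccdba  a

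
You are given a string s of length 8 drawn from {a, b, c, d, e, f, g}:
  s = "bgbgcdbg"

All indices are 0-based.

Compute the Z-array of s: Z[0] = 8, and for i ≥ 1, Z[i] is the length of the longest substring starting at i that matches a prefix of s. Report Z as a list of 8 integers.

Z[0]=8
i=1: outside box; Z[1]=0
i=2: outside box; Z[2]=2 extend→box=[2,4)
i=3: min(r-i=1, Z[1]=0)=0; Z[3]=0
i=4: outside box; Z[4]=0
i=5: outside box; Z[5]=0
i=6: outside box; Z[6]=2 extend→box=[6,8)
i=7: min(r-i=1, Z[1]=0)=0; Z[7]=0

[8, 0, 2, 0, 0, 0, 2, 0]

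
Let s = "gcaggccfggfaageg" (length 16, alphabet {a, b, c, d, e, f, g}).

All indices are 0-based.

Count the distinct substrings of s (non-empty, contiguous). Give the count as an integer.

sorted suffixes:
  #0 SA[0]=11  'aageg'
  #1 SA[1]=12  'ageg'
  #2 SA[2]=2  'aggccfggfaageg'
  #3 SA[3]=1  'caggccfggfaageg'
  #4 SA[4]=5  'ccfggfaageg'
  #5 SA[5]=6  'cfggfaageg'
  #6 SA[6]=14  'eg'
  #7 SA[7]=10  'faageg'
  #8 SA[8]=7  'fggfaageg'
  #9 SA[9]=15  'g'
  #10 SA[10]=0  'gcaggccfggfaageg'
  #11 SA[11]=4  'gccfggfaageg'
  #12 SA[12]=13  'geg'
  #13 SA[13]=9  'gfaageg'
  #14 SA[14]=3  'ggccfggfaageg'
  #15 SA[15]=8  'ggfaageg'

SA = [11, 12, 2, 1, 5, 6, 14, 10, 7, 15, 0, 4, 13, 9, 3, 8]
rank  pair      lcp
   1  s[11:],s[12:]  1  'a'
   2  s[12:],s[2:]  2  'ag'
   3  s[2:],s[1:]  0  ''
   4  s[1:],s[5:]  1  'c'
   5  s[5:],s[6:]  1  'c'
   6  s[6:],s[14:]  0  ''
   7  s[14:],s[10:]  0  ''
   8  s[10:],s[7:]  1  'f'
   9  s[7:],s[15:]  0  ''
  10  s[15:],s[0:]  1  'g'
  11  s[0:],s[4:]  2  'gc'
  12  s[4:],s[13:]  1  'g'
  13  s[13:],s[9:]  1  'g'
  14  s[9:],s[3:]  1  'g'
  15  s[3:],s[8:]  2  'gg'

n(n+1)/2 = 16·17/2 = 136
Σ LCP = 0 + 1 + 2 + 0 + 1 + 1 + 0 + 0 + 1 + 0 + 1 + 2 + 1 + 1 + 1 + 2 = 14
distinct = 136 − 14 = 122

122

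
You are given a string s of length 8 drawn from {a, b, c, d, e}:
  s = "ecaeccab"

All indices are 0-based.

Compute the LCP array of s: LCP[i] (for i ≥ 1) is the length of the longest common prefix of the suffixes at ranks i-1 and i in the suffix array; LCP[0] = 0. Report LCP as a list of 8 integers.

sorted suffixes:
  #0 SA[0]=6  'ab'
  #1 SA[1]=2  'aeccab'
  #2 SA[2]=7  'b'
  #3 SA[3]=5  'cab'
  #4 SA[4]=1  'caeccab'
  #5 SA[5]=4  'ccab'
  #6 SA[6]=0  'ecaeccab'
  #7 SA[7]=3  'eccab'

SA = [6, 2, 7, 5, 1, 4, 0, 3]
i: (SA[i-1],SA[i]) lcp shared
  1: (6,2) 1 'a'
  2: (2,7) 0 ''
  3: (7,5) 0 ''
  4: (5,1) 2 'ca'
  5: (1,4) 1 'c'
  6: (4,0) 0 ''
  7: (0,3) 2 'ec'

[0, 1, 0, 0, 2, 1, 0, 2]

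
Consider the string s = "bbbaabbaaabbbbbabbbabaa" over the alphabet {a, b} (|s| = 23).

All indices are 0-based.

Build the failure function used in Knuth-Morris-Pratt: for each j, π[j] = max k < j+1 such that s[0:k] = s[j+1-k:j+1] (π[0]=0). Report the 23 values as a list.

[0, 1, 2, 0, 0, 1, 2, 0, 0, 0, 1, 2, 3, 3, 3, 4, 1, 2, 3, 4, 1, 0, 0]

π[0] = 0
j=1 s[j]='b': π[1]=1 (border 'b')
j=2 s[j]='b': π[2]=2 (border 'bb')
j=3 s[j]='a': k: 2→1→0; π[3]=0 (border '')
j=4 s[j]='a': π[4]=0 (border '')
j=5 s[j]='b': π[5]=1 (border 'b')
j=6 s[j]='b': π[6]=2 (border 'bb')
j=7 s[j]='a': k: 2→1→0; π[7]=0 (border '')
j=8 s[j]='a': π[8]=0 (border '')
j=9 s[j]='a': π[9]=0 (border '')
j=10 s[j]='b': π[10]=1 (border 'b')
j=11 s[j]='b': π[11]=2 (border 'bb')
j=12 s[j]='b': π[12]=3 (border 'bbb')
j=13 s[j]='b': k: 3→2; π[13]=3 (border 'bbb')
j=14 s[j]='b': k: 3→2; π[14]=3 (border 'bbb')
j=15 s[j]='a': π[15]=4 (border 'bbba')
j=16 s[j]='b': k: 4→0; π[16]=1 (border 'b')
j=17 s[j]='b': π[17]=2 (border 'bb')
j=18 s[j]='b': π[18]=3 (border 'bbb')
j=19 s[j]='a': π[19]=4 (border 'bbba')
j=20 s[j]='b': k: 4→0; π[20]=1 (border 'b')
j=21 s[j]='a': k: 1→0; π[21]=0 (border '')
j=22 s[j]='a': π[22]=0 (border '')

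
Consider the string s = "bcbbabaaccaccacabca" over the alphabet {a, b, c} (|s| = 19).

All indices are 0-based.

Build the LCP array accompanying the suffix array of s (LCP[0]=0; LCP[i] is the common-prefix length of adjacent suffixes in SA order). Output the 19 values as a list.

[0, 1, 1, 2, 1, 2, 5, 0, 2, 1, 1, 2, 0, 2, 2, 3, 1, 1, 4]

rank→(start, suffix):
  0 → (18, 'a')
  1 → (6, 'aaccaccacabca')
  2 → (4, 'abaaccaccacabca')
  3 → (15, 'abca')
  4 → (13, 'acabca')
  5 → (10, 'accacabca')
  6 → (7, 'accaccacabca')
  7 → (5, 'baaccaccacabca')
  8 → (3, 'babaaccaccacabca')
  9 → (2, 'bbabaaccaccacabca')
  10 → (16, 'bca')
  11 → (0, 'bcbbabaaccaccacabca')
  12 → (17, 'ca')
  13 → (14, 'cabca')
  14 → (12, 'cacabca')
  15 → (9, 'caccacabca')
  16 → (1, 'cbbabaaccaccacabca')
  17 → (11, 'ccacabca')
  18 → (8, 'ccaccacabca')

SA = [18, 6, 4, 15, 13, 10, 7, 5, 3, 2, 16, 0, 17, 14, 12, 9, 1, 11, 8]
i: (SA[i-1],SA[i]) lcp shared
  1: (18,6) 1 'a'
  2: (6,4) 1 'a'
  3: (4,15) 2 'ab'
  4: (15,13) 1 'a'
  5: (13,10) 2 'ac'
  6: (10,7) 5 'accac'
  7: (7,5) 0 ''
  8: (5,3) 2 'ba'
  9: (3,2) 1 'b'
  10: (2,16) 1 'b'
  11: (16,0) 2 'bc'
  12: (0,17) 0 ''
  13: (17,14) 2 'ca'
  14: (14,12) 2 'ca'
  15: (12,9) 3 'cac'
  16: (9,1) 1 'c'
  17: (1,11) 1 'c'
  18: (11,8) 4 'ccac'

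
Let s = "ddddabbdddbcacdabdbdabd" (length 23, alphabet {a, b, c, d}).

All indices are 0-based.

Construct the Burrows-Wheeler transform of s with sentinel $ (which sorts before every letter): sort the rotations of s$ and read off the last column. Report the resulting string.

ddddcadadabbabdbcdbdddb$

rank  rotation                  last
    0  $ddddabbdddbcacdabdbdabd  d
    1  abbdddbcacdabdbdabd$dddd  d
    2  abd$ddddabbdddbcacdabdbd  d
    3  abdbdabd$ddddabbdddbcacd  d
    4  acdabdbdabd$ddddabbdddbc  c
    5  bbdddbcacdabdbdabd$dddda  a
    6  bcacdabdbdabd$ddddabbddd  d
    7  bd$ddddabbdddbcacdabdbda  a
    8  bdabd$ddddabbdddbcacdabd  d
    9  bdbdabd$ddddabbdddbcacda  a
   10  bdddbcacdabdbdabd$ddddab  b
   11  cacdabdbdabd$ddddabbdddb  b
   12  cdabdbdabd$ddddabbdddbca  a
   13  d$ddddabbdddbcacdabdbdab  b
   14  dabbdddbcacdabdbdabd$ddd  d
   15  dabd$ddddabbdddbcacdabdb  b
   16  dabdbdabd$ddddabbdddbcac  c
   17  dbcacdabdbdabd$ddddabbdd  d
   18  dbdabd$ddddabbdddbcacdab  b
   19  ddabbdddbcacdabdbdabd$dd  d
   20  ddbcacdabdbdabd$ddddabbd  d
   21  dddabbdddbcacdabdbdabd$d  d
   22  dddbcacdabdbdabd$ddddabb  b
   23  ddddabbdddbcacdabdbdabd$  $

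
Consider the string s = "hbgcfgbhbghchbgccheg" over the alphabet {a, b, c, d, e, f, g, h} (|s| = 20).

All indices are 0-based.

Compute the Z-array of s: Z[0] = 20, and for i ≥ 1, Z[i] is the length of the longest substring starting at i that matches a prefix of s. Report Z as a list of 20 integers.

Z[0]=20
i=1: outside box; Z[1]=0
i=2: outside box; Z[2]=0
i=3: outside box; Z[3]=0
i=4: outside box; Z[4]=0
i=5: outside box; Z[5]=0
i=6: outside box; Z[6]=0
i=7: outside box; Z[7]=3 scan→box=[7,10)
i=8: min(r-i=2, Z[1]=0)=0; Z[8]=0
i=9: min(r-i=1, Z[2]=0)=0; Z[9]=0
i=10: outside box; Z[10]=1 scan→box=[10,11)
i=11: outside box; Z[11]=0
i=12: outside box; Z[12]=4 scan→box=[12,16)
i=13: min(r-i=3, Z[1]=0)=0; Z[13]=0
i=14: min(r-i=2, Z[2]=0)=0; Z[14]=0
i=15: min(r-i=1, Z[3]=0)=0; Z[15]=0
i=16: outside box; Z[16]=0
i=17: outside box; Z[17]=1 scan→box=[17,18)
i=18: outside box; Z[18]=0
i=19: outside box; Z[19]=0

[20, 0, 0, 0, 0, 0, 0, 3, 0, 0, 1, 0, 4, 0, 0, 0, 0, 1, 0, 0]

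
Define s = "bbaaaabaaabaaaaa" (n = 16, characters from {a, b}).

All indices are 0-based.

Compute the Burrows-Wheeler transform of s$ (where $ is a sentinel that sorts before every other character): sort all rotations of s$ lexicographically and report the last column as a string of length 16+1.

rank  rotation           last
    0  $bbaaaabaaabaaaaa  a
    1  a$bbaaaabaaabaaaa  a
    2  aa$bbaaaabaaabaaa  a
    3  aaa$bbaaaabaaabaa  a
    4  aaaa$bbaaaabaaaba  a
    5  aaaaa$bbaaaabaaab  b
    6  aaaabaaabaaaaa$bb  b
    7  aaabaaaaa$bbaaaab  b
    8  aaabaaabaaaaa$bba  a
    9  aabaaaaa$bbaaaaba  a
   10  aabaaabaaaaa$bbaa  a
   11  abaaaaa$bbaaaabaa  a
   12  abaaabaaaaa$bbaaa  a
   13  baaaaa$bbaaaabaaa  a
   14  baaaabaaabaaaaa$b  b
   15  baaabaaaaa$bbaaaa  a
   16  bbaaaabaaabaaaaa$  $

aaaaabbbaaaaaaba$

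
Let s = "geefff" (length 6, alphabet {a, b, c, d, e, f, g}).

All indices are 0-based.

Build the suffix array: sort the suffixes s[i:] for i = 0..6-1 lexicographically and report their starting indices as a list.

rank | idx | suffix
   0 |   1 | eefff
   1 |   2 | efff
   2 |   5 | f
   3 |   4 | ff
   4 |   3 | fff
   5 |   0 | geefff

[1, 2, 5, 4, 3, 0]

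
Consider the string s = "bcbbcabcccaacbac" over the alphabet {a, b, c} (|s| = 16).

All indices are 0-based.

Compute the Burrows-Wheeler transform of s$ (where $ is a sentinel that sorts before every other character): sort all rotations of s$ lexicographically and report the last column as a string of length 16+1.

rank  rotation           last
    0  $bcbbcabcccaacbac  c
    1  aacbac$bcbbcabccc  c
    2  abcccaacbac$bcbbc  c
    3  ac$bcbbcabcccaacb  b
    4  acbac$bcbbcabccca  a
    5  bac$bcbbcabcccaac  c
    6  bbcabcccaacbac$bc  c
    7  bcabcccaacbac$bcb  b
    8  bcbbcabcccaacbac$  $
    9  bcccaacbac$bcbbca  a
   10  c$bcbbcabcccaacba  a
   11  caacbac$bcbbcabcc  c
   12  cabcccaacbac$bcbb  b
   13  cbac$bcbbcabcccaa  a
   14  cbbcabcccaacbac$b  b
   15  ccaacbac$bcbbcabc  c
   16  cccaacbac$bcbbcab  b

cccbaccb$aacbabcb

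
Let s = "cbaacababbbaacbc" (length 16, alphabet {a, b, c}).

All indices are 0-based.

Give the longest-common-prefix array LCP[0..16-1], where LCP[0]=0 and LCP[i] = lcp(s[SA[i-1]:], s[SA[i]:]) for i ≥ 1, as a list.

rank→(start, suffix):
  0 → (2, 'aacababbbaacbc')
  1 → (11, 'aacbc')
  2 → (5, 'ababbbaacbc')
  3 → (7, 'abbbaacbc')
  4 → (3, 'acababbbaacbc')
  5 → (12, 'acbc')
  6 → (1, 'baacababbbaacbc')
  7 → (10, 'baacbc')
  8 → (6, 'babbbaacbc')
  9 → (9, 'bbaacbc')
  10 → (8, 'bbbaacbc')
  11 → (14, 'bc')
  12 → (15, 'c')
  13 → (4, 'cababbbaacbc')
  14 → (0, 'cbaacababbbaacbc')
  15 → (13, 'cbc')

SA = [2, 11, 5, 7, 3, 12, 1, 10, 6, 9, 8, 14, 15, 4, 0, 13]
rank  pair      lcp
   1  s[2:],s[11:]  3  'aac'
   2  s[11:],s[5:]  1  'a'
   3  s[5:],s[7:]  2  'ab'
   4  s[7:],s[3:]  1  'a'
   5  s[3:],s[12:]  2  'ac'
   6  s[12:],s[1:]  0  ''
   7  s[1:],s[10:]  4  'baac'
   8  s[10:],s[6:]  2  'ba'
   9  s[6:],s[9:]  1  'b'
  10  s[9:],s[8:]  2  'bb'
  11  s[8:],s[14:]  1  'b'
  12  s[14:],s[15:]  0  ''
  13  s[15:],s[4:]  1  'c'
  14  s[4:],s[0:]  1  'c'
  15  s[0:],s[13:]  2  'cb'

[0, 3, 1, 2, 1, 2, 0, 4, 2, 1, 2, 1, 0, 1, 1, 2]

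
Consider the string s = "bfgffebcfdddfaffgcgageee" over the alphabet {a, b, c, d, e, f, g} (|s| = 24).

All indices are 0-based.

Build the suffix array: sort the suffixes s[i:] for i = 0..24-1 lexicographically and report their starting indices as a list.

[13, 19, 6, 0, 7, 17, 9, 10, 11, 23, 5, 22, 21, 12, 8, 4, 3, 14, 15, 1, 18, 16, 20, 2]

sorted suffixes:
  #0 SA[0]=13  'affgcgageee'
  #1 SA[1]=19  'ageee'
  #2 SA[2]=6  'bcfdddfaffgcgageee'
  #3 SA[3]=0  'bfgffebcfdddfaffgcgageee'
  #4 SA[4]=7  'cfdddfaffgcgageee'
  #5 SA[5]=17  'cgageee'
  #6 SA[6]=9  'dddfaffgcgageee'
  #7 SA[7]=10  'ddfaffgcgageee'
  #8 SA[8]=11  'dfaffgcgageee'
  #9 SA[9]=23  'e'
  #10 SA[10]=5  'ebcfdddfaffgcgageee'
  #11 SA[11]=22  'ee'
  #12 SA[12]=21  'eee'
  #13 SA[13]=12  'faffgcgageee'
  #14 SA[14]=8  'fdddfaffgcgageee'
  #15 SA[15]=4  'febcfdddfaffgcgageee'
  #16 SA[16]=3  'ffebcfdddfaffgcgageee'
  #17 SA[17]=14  'ffgcgageee'
  #18 SA[18]=15  'fgcgageee'
  #19 SA[19]=1  'fgffebcfdddfaffgcgageee'
  #20 SA[20]=18  'gageee'
  #21 SA[21]=16  'gcgageee'
  #22 SA[22]=20  'geee'
  #23 SA[23]=2  'gffebcfdddfaffgcgageee'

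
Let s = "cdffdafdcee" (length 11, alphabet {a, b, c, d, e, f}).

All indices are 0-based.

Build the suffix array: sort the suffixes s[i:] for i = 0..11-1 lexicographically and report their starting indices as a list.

rank→(start, suffix):
  0 → (5, 'afdcee')
  1 → (0, 'cdffdafdcee')
  2 → (8, 'cee')
  3 → (4, 'dafdcee')
  4 → (7, 'dcee')
  5 → (1, 'dffdafdcee')
  6 → (10, 'e')
  7 → (9, 'ee')
  8 → (3, 'fdafdcee')
  9 → (6, 'fdcee')
  10 → (2, 'ffdafdcee')

[5, 0, 8, 4, 7, 1, 10, 9, 3, 6, 2]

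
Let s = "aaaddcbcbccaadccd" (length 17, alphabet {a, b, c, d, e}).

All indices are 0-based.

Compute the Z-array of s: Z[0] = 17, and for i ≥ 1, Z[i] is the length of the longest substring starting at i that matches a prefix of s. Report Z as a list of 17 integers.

[17, 2, 1, 0, 0, 0, 0, 0, 0, 0, 0, 2, 1, 0, 0, 0, 0]

Z[0]=17
i=1: outside box; Z[1]=2 extend→box=[1,3)
i=2: min(r-i=1, Z[1]=2)=1; Z[2]=1
i=3: outside box; Z[3]=0
i=4: outside box; Z[4]=0
i=5: outside box; Z[5]=0
i=6: outside box; Z[6]=0
i=7: outside box; Z[7]=0
i=8: outside box; Z[8]=0
i=9: outside box; Z[9]=0
i=10: outside box; Z[10]=0
i=11: outside box; Z[11]=2 extend→box=[11,13)
i=12: min(r-i=1, Z[1]=2)=1; Z[12]=1
i=13: outside box; Z[13]=0
i=14: outside box; Z[14]=0
i=15: outside box; Z[15]=0
i=16: outside box; Z[16]=0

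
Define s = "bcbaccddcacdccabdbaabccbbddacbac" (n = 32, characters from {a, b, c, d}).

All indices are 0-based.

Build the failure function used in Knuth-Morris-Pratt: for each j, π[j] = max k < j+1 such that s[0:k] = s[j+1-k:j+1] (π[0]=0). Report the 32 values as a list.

π[0] = 0
j=1 s[j]='c': π[1]=0 (border '')
j=2 s[j]='b': π[2]=1 (border 'b')
j=3 s[j]='a': k: 1→0; π[3]=0 (border '')
j=4 s[j]='c': π[4]=0 (border '')
j=5 s[j]='c': π[5]=0 (border '')
j=6 s[j]='d': π[6]=0 (border '')
j=7 s[j]='d': π[7]=0 (border '')
j=8 s[j]='c': π[8]=0 (border '')
j=9 s[j]='a': π[9]=0 (border '')
j=10 s[j]='c': π[10]=0 (border '')
j=11 s[j]='d': π[11]=0 (border '')
j=12 s[j]='c': π[12]=0 (border '')
j=13 s[j]='c': π[13]=0 (border '')
j=14 s[j]='a': π[14]=0 (border '')
j=15 s[j]='b': π[15]=1 (border 'b')
j=16 s[j]='d': k: 1→0; π[16]=0 (border '')
j=17 s[j]='b': π[17]=1 (border 'b')
j=18 s[j]='a': k: 1→0; π[18]=0 (border '')
j=19 s[j]='a': π[19]=0 (border '')
j=20 s[j]='b': π[20]=1 (border 'b')
j=21 s[j]='c': π[21]=2 (border 'bc')
j=22 s[j]='c': k: 2→0; π[22]=0 (border '')
j=23 s[j]='b': π[23]=1 (border 'b')
j=24 s[j]='b': k: 1→0; π[24]=1 (border 'b')
j=25 s[j]='d': k: 1→0; π[25]=0 (border '')
j=26 s[j]='d': π[26]=0 (border '')
j=27 s[j]='a': π[27]=0 (border '')
j=28 s[j]='c': π[28]=0 (border '')
j=29 s[j]='b': π[29]=1 (border 'b')
j=30 s[j]='a': k: 1→0; π[30]=0 (border '')
j=31 s[j]='c': π[31]=0 (border '')

[0, 0, 1, 0, 0, 0, 0, 0, 0, 0, 0, 0, 0, 0, 0, 1, 0, 1, 0, 0, 1, 2, 0, 1, 1, 0, 0, 0, 0, 1, 0, 0]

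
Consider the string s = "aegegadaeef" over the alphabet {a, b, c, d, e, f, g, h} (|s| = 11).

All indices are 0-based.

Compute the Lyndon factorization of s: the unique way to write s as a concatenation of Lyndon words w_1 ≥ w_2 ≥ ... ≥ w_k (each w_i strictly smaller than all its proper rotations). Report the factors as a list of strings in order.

["aegeg", "adaeef"]

emit factor 1: 'aegeg' (i=0, period=5)
emit factor 2: 'adaeef' (i=5, period=6)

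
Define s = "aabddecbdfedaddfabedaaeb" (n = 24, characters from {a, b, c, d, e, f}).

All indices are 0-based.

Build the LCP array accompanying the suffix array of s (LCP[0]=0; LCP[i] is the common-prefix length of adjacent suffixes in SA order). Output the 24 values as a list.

rank→(start, suffix):
  0 → (0, 'aabddecbdfedaddfabedaaeb')
  1 → (20, 'aaeb')
  2 → (1, 'abddecbdfedaddfabedaaeb')
  3 → (16, 'abedaaeb')
  4 → (12, 'addfabedaaeb')
  5 → (21, 'aeb')
  6 → (23, 'b')
  7 → (2, 'bddecbdfedaddfabedaaeb')
  8 → (7, 'bdfedaddfabedaaeb')
  9 → (17, 'bedaaeb')
  10 → (6, 'cbdfedaddfabedaaeb')
  11 → (19, 'daaeb')
  12 → (11, 'daddfabedaaeb')
  13 → (3, 'ddecbdfedaddfabedaaeb')
  14 → (13, 'ddfabedaaeb')
  15 → (4, 'decbdfedaddfabedaaeb')
  16 → (14, 'dfabedaaeb')
  17 → (8, 'dfedaddfabedaaeb')
  18 → (22, 'eb')
  19 → (5, 'ecbdfedaddfabedaaeb')
  20 → (18, 'edaaeb')
  21 → (10, 'edaddfabedaaeb')
  22 → (15, 'fabedaaeb')
  23 → (9, 'fedaddfabedaaeb')

SA = [0, 20, 1, 16, 12, 21, 23, 2, 7, 17, 6, 19, 11, 3, 13, 4, 14, 8, 22, 5, 18, 10, 15, 9]
[i] adj suffixes → lcp
  [1] 0/20 → 2 ('aa')
  [2] 20/1 → 1 ('a')
  [3] 1/16 → 2 ('ab')
  [4] 16/12 → 1 ('a')
  [5] 12/21 → 1 ('a')
  [6] 21/23 → 0 ('')
  [7] 23/2 → 1 ('b')
  [8] 2/7 → 2 ('bd')
  [9] 7/17 → 1 ('b')
  [10] 17/6 → 0 ('')
  [11] 6/19 → 0 ('')
  [12] 19/11 → 2 ('da')
  [13] 11/3 → 1 ('d')
  [14] 3/13 → 2 ('dd')
  [15] 13/4 → 1 ('d')
  [16] 4/14 → 1 ('d')
  [17] 14/8 → 2 ('df')
  [18] 8/22 → 0 ('')
  [19] 22/5 → 1 ('e')
  [20] 5/18 → 1 ('e')
  [21] 18/10 → 3 ('eda')
  [22] 10/15 → 0 ('')
  [23] 15/9 → 1 ('f')

[0, 2, 1, 2, 1, 1, 0, 1, 2, 1, 0, 0, 2, 1, 2, 1, 1, 2, 0, 1, 1, 3, 0, 1]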